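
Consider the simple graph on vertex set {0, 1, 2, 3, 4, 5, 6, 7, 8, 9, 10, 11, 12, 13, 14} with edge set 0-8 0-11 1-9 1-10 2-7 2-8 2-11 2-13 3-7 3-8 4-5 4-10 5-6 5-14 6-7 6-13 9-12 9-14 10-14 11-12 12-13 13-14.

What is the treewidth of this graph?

3

A width-3 tree decomposition is:
Bags: B1 = {0, 3, 7, 8}  B2 = {0, 2, 7, 8}  B3 = {0, 2, 7, 11}  B4 = {2, 6, 7, 11}  B5 = {2, 6, 11, 13}  B6 = {6, 11, 12, 13}  B7 = {5, 6, 12, 13}  B8 = {5, 12, 13, 14}  B9 = {5, 9, 12, 14}  B10 = {4, 5, 9, 14}  B11 = {4, 9, 10, 14}  B12 = {1, 4, 9, 10}
Tree: B1–B2, B2–B3, B3–B4, B4–B5, B5–B6, B6–B7, B7–B8, B8–B9, B9–B10, B10–B11, B11–B12
Each bag holds 4 vertices, so the decomposition has width 3, which upper-bounds the treewidth. For the lower bound: the 4 vertex sets {0,3,8}, {7}, {2}, {6,11,12,13} are disjoint, each induces a connected subgraph, and every pair is joined by at least one edge of G. Contracting each set to a single vertex therefore yields K_{4} as a minor, and since treewidth is minor-monotone, tw(G) ≥ tw(K_{4}) = 3. Therefore the treewidth is 3.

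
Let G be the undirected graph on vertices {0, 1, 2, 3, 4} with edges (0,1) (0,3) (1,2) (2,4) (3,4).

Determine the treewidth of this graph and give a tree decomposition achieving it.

Treewidth 2.
One optimal decomposition is:
Bags: B1 = {0, 1, 2}  B2 = {0, 2, 4}  B3 = {0, 3, 4}
Tree: B1–B2, B2–B3

Every bag has size at most 3, so the width is 3 − 1 = 2 and tw(G) ≤ 2. The edges 0–1–2–4–3–0 form a cycle, so G is not a tree and its treewidth is at least 2. Combining the bounds, tw(G) = 2.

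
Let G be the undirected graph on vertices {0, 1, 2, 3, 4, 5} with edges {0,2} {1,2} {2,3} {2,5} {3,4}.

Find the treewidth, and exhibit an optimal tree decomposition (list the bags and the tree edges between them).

Treewidth 1.
One optimal decomposition is:
Bags: B1 = {2, 3}  B2 = {2, 5}  B3 = {1, 2}  B4 = {3, 4}  B5 = {0, 2}
Tree: B1–B2, B2–B3, B1–B4, B3–B5

Each bag holds 2 vertices, so the decomposition has width 1, which upper-bounds the treewidth. Since G has at least one edge (e.g. 2–3), it is not an edgeless graph, so tw(G) ≥ 1. Combining the bounds, tw(G) = 1.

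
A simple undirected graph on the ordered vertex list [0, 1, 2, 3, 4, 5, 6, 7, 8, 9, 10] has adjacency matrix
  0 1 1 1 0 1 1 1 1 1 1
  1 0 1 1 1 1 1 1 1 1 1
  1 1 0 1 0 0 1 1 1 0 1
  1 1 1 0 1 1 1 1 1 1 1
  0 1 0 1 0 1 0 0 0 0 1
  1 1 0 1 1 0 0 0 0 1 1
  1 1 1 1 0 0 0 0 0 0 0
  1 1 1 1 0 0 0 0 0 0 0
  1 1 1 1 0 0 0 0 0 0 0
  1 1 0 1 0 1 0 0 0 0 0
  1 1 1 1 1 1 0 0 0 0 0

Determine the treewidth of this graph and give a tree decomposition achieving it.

Every bag has size at most 5, so the width is 5 − 1 = 4 and tw(G) ≤ 4. For the lower bound, the 5 vertices {0, 1, 3, 5, 9} are pairwise adjacent, and any tree decomposition puts a clique entirely inside one bag — forcing width ≥ 4. Hence tw(G) = 4 exactly.

Treewidth 4.
One optimal decomposition is:
Bags: B1 = {0, 1, 3, 5, 10}  B2 = {0, 1, 2, 3, 10}  B3 = {0, 1, 2, 3, 7}  B4 = {0, 1, 3, 5, 9}  B5 = {0, 1, 2, 3, 8}  B6 = {1, 3, 4, 5, 10}  B7 = {0, 1, 2, 3, 6}
Tree: B1–B2, B2–B3, B1–B4, B3–B5, B1–B6, B2–B7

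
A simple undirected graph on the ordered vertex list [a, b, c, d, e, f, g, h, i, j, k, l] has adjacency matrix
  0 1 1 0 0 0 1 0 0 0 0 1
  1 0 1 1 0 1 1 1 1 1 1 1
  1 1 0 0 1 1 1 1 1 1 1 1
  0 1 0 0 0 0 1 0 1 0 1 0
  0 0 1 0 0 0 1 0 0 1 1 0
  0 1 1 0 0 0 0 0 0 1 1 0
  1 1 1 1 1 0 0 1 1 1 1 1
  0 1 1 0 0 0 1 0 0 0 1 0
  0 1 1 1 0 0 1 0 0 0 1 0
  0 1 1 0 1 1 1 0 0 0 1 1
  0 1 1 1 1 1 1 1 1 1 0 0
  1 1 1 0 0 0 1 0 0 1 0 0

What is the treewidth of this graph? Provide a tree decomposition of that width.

Treewidth 4.
One optimal decomposition is:
Bags: B1 = {b, c, g, j, k}  B2 = {b, c, g, i, k}  B3 = {b, c, g, h, k}  B4 = {b, d, g, i, k}  B5 = {b, c, g, j, l}  B6 = {b, c, f, j, k}  B7 = {c, e, g, j, k}  B8 = {a, b, c, g, l}
Tree: B1–B2, B2–B3, B2–B4, B1–B5, B1–B6, B1–B7, B5–B8

Every bag has size at most 5, so the width is 5 − 1 = 4 and tw(G) ≤ 4. For the lower bound, the 5 vertices {c, e, g, j, k} are pairwise adjacent, and any tree decomposition puts a clique entirely inside one bag — forcing width ≥ 4. Hence tw(G) = 4 exactly.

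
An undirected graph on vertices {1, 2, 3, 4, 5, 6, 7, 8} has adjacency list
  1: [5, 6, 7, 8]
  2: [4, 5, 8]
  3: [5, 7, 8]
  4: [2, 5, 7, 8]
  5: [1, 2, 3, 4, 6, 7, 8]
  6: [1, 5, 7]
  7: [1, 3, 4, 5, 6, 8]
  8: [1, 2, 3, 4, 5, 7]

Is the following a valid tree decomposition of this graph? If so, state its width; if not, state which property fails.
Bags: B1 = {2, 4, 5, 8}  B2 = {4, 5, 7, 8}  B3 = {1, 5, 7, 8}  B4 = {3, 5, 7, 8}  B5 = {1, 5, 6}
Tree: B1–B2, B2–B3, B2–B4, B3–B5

No — edge (7,6) lies in no bag.

A tree decomposition must satisfy three properties: every vertex lies in some bag; for every edge, both endpoints lie together in some bag; and for every vertex, the bags containing it form a connected subtree. Here edge (7,6) lies in no bag, so the decomposition is invalid.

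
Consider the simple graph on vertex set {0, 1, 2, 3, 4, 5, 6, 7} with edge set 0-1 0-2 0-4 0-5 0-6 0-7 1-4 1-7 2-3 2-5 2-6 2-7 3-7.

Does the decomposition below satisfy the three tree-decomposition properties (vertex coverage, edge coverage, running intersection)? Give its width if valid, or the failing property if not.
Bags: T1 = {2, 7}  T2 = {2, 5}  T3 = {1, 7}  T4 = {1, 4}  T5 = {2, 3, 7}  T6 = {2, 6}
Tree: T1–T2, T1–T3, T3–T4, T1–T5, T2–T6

A tree decomposition must satisfy three properties: every vertex lies in some bag; for every edge, both endpoints lie together in some bag; and for every vertex, the bags containing it form a connected subtree. Here vertex 0 appears in no bag, so the decomposition is invalid.

No — vertex 0 appears in no bag.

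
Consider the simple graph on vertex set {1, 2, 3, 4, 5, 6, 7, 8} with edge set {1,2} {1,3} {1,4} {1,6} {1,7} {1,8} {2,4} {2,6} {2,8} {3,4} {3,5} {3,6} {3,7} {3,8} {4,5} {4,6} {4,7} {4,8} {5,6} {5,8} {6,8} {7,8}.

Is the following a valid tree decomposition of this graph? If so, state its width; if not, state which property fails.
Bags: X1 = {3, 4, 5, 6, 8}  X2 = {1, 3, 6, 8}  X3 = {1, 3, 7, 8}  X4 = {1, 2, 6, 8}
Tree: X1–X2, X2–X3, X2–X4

No — edge (4,1) lies in no bag.

A tree decomposition must satisfy three properties: every vertex lies in some bag; for every edge, both endpoints lie together in some bag; and for every vertex, the bags containing it form a connected subtree. Here edge (4,1) lies in no bag, so the decomposition is invalid.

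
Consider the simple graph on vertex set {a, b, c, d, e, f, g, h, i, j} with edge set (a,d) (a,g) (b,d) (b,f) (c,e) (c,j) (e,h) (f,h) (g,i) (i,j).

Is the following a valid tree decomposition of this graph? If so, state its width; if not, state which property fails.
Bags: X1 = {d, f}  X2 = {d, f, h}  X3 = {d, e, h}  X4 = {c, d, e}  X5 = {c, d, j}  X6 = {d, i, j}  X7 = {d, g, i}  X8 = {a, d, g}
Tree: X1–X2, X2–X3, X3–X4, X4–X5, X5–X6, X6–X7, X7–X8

A tree decomposition must satisfy three properties: every vertex lies in some bag; for every edge, both endpoints lie together in some bag; and for every vertex, the bags containing it form a connected subtree. Here vertex b appears in no bag, so the decomposition is invalid.

No — vertex b appears in no bag.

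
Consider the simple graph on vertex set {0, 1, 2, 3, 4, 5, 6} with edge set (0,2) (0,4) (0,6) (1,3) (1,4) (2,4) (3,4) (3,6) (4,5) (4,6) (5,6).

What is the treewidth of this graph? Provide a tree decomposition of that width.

Each bag holds 3 vertices, so the decomposition has width 2, which upper-bounds the treewidth. On the other hand G contains the 3-clique {1, 3, 4}. A clique must lie in a single bag of any decomposition, so no decomposition can have width below 2. The upper and lower bounds meet at 2, so that is the treewidth.

Treewidth 2.
Bags: B1 = {3, 4, 6}  B2 = {0, 4, 6}  B3 = {4, 5, 6}  B4 = {1, 3, 4}  B5 = {0, 2, 4}
Tree: B1–B2, B2–B3, B1–B4, B2–B5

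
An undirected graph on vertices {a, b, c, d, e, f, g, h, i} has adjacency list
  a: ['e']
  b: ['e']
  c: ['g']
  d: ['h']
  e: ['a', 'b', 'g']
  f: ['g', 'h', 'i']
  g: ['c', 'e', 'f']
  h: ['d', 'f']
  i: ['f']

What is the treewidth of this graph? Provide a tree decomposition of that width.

Each bag holds 2 vertices, so the decomposition has width 1, which upper-bounds the treewidth. G has an edge, so its treewidth is at least 1. The upper and lower bounds meet at 1, so that is the treewidth.

Treewidth 1.
Bags: B1 = {f, g}  B2 = {e, g}  B3 = {a, e}  B4 = {f, i}  B5 = {b, e}  B6 = {f, h}  B7 = {c, g}  B8 = {d, h}
Tree: B1–B2, B2–B3, B1–B4, B2–B5, B1–B6, B1–B7, B6–B8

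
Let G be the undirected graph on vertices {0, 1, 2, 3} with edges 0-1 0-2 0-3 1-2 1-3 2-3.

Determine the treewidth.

A width-3 tree decomposition is:
Bags: B1 = {0, 1, 2, 3}
Tree: (single bag)
With just one bag of size 4, the width is 4 − 1 = 3, so tw(G) ≤ 3. Conversely, {0, 1, 2, 3} is a clique of size 4, and the vertices of any clique must share a bag in every tree decomposition; so some bag has ≥ 4 vertices and tw(G) ≥ 3. The upper and lower bounds meet at 3, so that is the treewidth.

3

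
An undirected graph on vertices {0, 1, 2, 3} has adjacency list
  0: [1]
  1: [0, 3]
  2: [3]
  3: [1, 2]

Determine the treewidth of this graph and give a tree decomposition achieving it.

Treewidth 1.
Bags: B1 = {2, 3}  B2 = {1, 3}  B3 = {0, 1}
Tree: B1–B2, B2–B3

Each bag holds 2 vertices, so the decomposition has width 1, which upper-bounds the treewidth. G has an edge, so its treewidth is at least 1. The upper and lower bounds meet at 1, so that is the treewidth.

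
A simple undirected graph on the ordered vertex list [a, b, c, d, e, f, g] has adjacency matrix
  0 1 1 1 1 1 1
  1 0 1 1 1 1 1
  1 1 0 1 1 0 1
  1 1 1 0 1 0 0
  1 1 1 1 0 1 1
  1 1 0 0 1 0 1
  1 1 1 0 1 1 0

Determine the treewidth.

4

A width-4 tree decomposition is:
Bags: B1 = {a, b, c, e, g}  B2 = {a, b, e, f, g}  B3 = {a, b, c, d, e}
Tree: B1–B2, B1–B3
Each bag holds 5 vertices, so the decomposition has width 4, which upper-bounds the treewidth. For the lower bound, the 5 vertices {a, b, c, d, e} are pairwise adjacent, and any tree decomposition puts a clique entirely inside one bag — forcing width ≥ 4. The upper and lower bounds meet at 4, so that is the treewidth.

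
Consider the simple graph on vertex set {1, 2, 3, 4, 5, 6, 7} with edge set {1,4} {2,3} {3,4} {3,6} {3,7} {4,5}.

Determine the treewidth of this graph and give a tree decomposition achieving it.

Every bag has size at most 2, so the width is 2 − 1 = 1 and tw(G) ≤ 1. Any graph with an edge has treewidth ≥ 1, and G has the edge 3–2. Hence tw(G) = 1 exactly.

Treewidth 1.
One such decomposition:
Bags: B1 = {2, 3}  B2 = {3, 4}  B3 = {1, 4}  B4 = {3, 6}  B5 = {3, 7}  B6 = {4, 5}
Tree: B1–B2, B2–B3, B1–B4, B1–B5, B3–B6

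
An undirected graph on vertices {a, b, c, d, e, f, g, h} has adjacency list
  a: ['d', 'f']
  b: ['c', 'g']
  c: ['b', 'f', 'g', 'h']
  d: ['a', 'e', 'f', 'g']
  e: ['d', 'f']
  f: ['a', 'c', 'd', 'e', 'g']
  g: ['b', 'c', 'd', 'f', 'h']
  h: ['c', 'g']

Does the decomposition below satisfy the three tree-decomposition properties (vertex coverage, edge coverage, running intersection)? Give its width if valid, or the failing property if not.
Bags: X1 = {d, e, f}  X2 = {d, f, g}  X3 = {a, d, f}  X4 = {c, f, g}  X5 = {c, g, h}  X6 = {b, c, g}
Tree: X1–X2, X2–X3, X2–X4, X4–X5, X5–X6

Vertex coverage: the bags together contain {a, b, c, d, e, f, g, h}, the full vertex set. Edge coverage: each edge of G has both endpoints in at least one bag. Running intersection: for every vertex, the bags containing it form a connected subtree. All three properties hold, so this is a valid tree decomposition of width max|bag| − 1 = 2, and hence tw(G) ≤ 2.

Yes; width 2.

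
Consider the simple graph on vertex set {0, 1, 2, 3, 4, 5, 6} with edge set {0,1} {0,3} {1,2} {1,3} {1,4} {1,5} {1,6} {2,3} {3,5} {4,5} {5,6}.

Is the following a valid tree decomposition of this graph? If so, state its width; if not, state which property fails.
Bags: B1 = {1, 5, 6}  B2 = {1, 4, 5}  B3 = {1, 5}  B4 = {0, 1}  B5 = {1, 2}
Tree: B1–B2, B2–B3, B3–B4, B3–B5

A tree decomposition must satisfy three properties: every vertex lies in some bag; for every edge, both endpoints lie together in some bag; and for every vertex, the bags containing it form a connected subtree. Here vertex 3 appears in no bag, so the decomposition is invalid.

No — vertex 3 appears in no bag.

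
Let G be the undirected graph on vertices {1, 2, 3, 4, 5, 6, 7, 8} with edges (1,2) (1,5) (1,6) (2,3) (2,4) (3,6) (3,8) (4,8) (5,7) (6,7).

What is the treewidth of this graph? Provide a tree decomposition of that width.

Treewidth 2.
One such decomposition:
Bags: B1 = {5, 6, 7}  B2 = {1, 5, 6}  B3 = {1, 3, 6}  B4 = {1, 2, 3}  B5 = {2, 3, 8}  B6 = {2, 4, 8}
Tree: B1–B2, B2–B3, B3–B4, B4–B5, B5–B6

Each bag holds 3 vertices, so the decomposition has width 2, which upper-bounds the treewidth. For the lower bound, G contains the cycle 7–5–1–6–7, so G is not a forest; only forests have treewidth ≤ 1, hence tw(G) ≥ 2. The upper and lower bounds meet at 2, so that is the treewidth.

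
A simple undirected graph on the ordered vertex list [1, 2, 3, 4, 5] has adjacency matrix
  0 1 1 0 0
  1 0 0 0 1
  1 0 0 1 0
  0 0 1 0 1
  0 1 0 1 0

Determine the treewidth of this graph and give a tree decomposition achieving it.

Each bag holds 3 vertices, so the decomposition has width 2, which upper-bounds the treewidth. The edges 3–1–2–5–4–3 form a cycle, so G is not a tree and its treewidth is at least 2. Combining the bounds, tw(G) = 2.

Treewidth 2.
One optimal decomposition is:
Bags: B1 = {1, 2, 3}  B2 = {2, 3, 5}  B3 = {3, 4, 5}
Tree: B1–B2, B2–B3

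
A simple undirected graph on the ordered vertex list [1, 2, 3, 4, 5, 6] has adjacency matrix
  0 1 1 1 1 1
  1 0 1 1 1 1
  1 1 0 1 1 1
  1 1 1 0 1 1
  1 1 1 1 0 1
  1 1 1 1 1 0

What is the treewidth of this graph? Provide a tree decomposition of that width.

Treewidth 5.
One optimal decomposition is:
Bags: B1 = {1, 2, 3, 4, 5, 6}
Tree: (single bag)

A single bag containing all 6 vertices is trivially a valid decomposition of width 5. Conversely, {1, 2, 3, 4, 5, 6} is a clique of size 6, and the vertices of any clique must share a bag in every tree decomposition; so some bag has ≥ 6 vertices and tw(G) ≥ 5. The upper and lower bounds meet at 5, so that is the treewidth.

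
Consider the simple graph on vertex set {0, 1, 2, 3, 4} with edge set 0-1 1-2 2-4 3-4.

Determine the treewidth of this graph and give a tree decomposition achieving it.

Treewidth 1.
One optimal decomposition is:
Bags: B1 = {2, 4}  B2 = {3, 4}  B3 = {1, 2}  B4 = {0, 1}
Tree: B1–B2, B1–B3, B3–B4

Every bag has size at most 2, so the width is 2 − 1 = 1 and tw(G) ≤ 1. Since G has at least one edge (e.g. 4–2), it is not an edgeless graph, so tw(G) ≥ 1. Hence tw(G) = 1 exactly.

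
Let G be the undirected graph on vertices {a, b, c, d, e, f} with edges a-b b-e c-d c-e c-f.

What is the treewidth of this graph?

1

A width-1 tree decomposition is:
Bags: B1 = {c, e}  B2 = {c, f}  B3 = {c, d}  B4 = {b, e}  B5 = {a, b}
Tree: B1–B2, B2–B3, B1–B4, B4–B5
Each bag holds 2 vertices, so the decomposition has width 1, which upper-bounds the treewidth. Since G has at least one edge (e.g. e–c), it is not an edgeless graph, so tw(G) ≥ 1. Hence tw(G) = 1 exactly.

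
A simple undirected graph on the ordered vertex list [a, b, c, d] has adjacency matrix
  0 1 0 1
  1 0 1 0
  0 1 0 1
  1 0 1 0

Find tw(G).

2

A width-2 tree decomposition is:
Bags: B1 = {b, c, d}  B2 = {a, b, d}
Tree: B1–B2
Each bag holds 3 vertices, so the decomposition has width 2, which upper-bounds the treewidth. For the lower bound, G contains the cycle b–c–d–a–b, so G is not a forest; only forests have treewidth ≤ 1, hence tw(G) ≥ 2. Hence tw(G) = 2 exactly.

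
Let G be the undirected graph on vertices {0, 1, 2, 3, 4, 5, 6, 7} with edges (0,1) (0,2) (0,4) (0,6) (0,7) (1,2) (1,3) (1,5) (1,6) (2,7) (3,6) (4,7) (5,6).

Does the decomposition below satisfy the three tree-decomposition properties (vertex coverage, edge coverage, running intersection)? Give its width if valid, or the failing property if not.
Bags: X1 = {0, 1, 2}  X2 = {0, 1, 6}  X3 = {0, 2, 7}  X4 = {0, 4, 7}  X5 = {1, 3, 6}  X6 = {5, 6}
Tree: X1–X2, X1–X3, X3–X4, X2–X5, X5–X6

No — edge (1,5) lies in no bag.

A tree decomposition must satisfy three properties: every vertex lies in some bag; for every edge, both endpoints lie together in some bag; and for every vertex, the bags containing it form a connected subtree. Here edge (1,5) lies in no bag, so the decomposition is invalid.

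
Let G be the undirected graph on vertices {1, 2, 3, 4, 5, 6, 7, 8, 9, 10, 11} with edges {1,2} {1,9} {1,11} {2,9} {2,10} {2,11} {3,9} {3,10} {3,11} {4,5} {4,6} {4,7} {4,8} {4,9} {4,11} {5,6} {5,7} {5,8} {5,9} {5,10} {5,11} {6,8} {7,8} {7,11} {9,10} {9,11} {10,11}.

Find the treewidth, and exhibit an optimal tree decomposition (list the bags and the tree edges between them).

Treewidth 3.
One such decomposition:
Bags: B1 = {4, 5, 9, 11}  B2 = {4, 5, 7, 11}  B3 = {4, 5, 7, 8}  B4 = {5, 9, 10, 11}  B5 = {2, 9, 10, 11}  B6 = {3, 9, 10, 11}  B7 = {4, 5, 6, 8}  B8 = {1, 2, 9, 11}
Tree: B1–B2, B2–B3, B1–B4, B4–B5, B5–B6, B3–B7, B5–B8

Each bag holds 4 vertices, so the decomposition has width 3, which upper-bounds the treewidth. On the other hand G contains the 4-clique {4, 5, 6, 8}. A clique must lie in a single bag of any decomposition, so no decomposition can have width below 3. The upper and lower bounds meet at 3, so that is the treewidth.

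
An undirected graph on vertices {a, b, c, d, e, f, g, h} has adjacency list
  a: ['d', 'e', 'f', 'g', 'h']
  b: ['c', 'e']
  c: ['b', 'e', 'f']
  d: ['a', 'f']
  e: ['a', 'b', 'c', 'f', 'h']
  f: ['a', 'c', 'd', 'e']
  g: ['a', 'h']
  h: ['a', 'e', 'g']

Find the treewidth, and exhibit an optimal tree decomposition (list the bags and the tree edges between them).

Every bag has size at most 3, so the width is 3 − 1 = 2 and tw(G) ≤ 2. For the lower bound, the 3 vertices {c, e, f} are pairwise adjacent, and any tree decomposition puts a clique entirely inside one bag — forcing width ≥ 2. Combining the bounds, tw(G) = 2.

Treewidth 2.
Bags: B1 = {a, e, f}  B2 = {a, d, f}  B3 = {c, e, f}  B4 = {a, e, h}  B5 = {a, g, h}  B6 = {b, c, e}
Tree: B1–B2, B1–B3, B1–B4, B4–B5, B3–B6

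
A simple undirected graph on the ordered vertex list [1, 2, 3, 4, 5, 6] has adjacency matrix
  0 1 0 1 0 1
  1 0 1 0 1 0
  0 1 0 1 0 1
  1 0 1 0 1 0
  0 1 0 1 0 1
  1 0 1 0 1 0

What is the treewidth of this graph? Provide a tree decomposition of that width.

Treewidth 3.
One such decomposition:
Bags: B1 = {2, 4, 5, 6}  B2 = {1, 2, 4, 6}  B3 = {2, 3, 4, 6}
Tree: B1–B2, B2–B3

The largest bag has 4 vertices, giving width 3; this decomposition certifies tw(G) ≤ 3. For the lower bound: the 4 vertex sets {4,5}, {1,2}, {6}, {3} are disjoint, each induces a connected subgraph, and every pair is joined by at least one edge of G. Contracting each set to a single vertex therefore yields K_{4} as a minor, and since treewidth is minor-monotone, tw(G) ≥ tw(K_{4}) = 3. Combining the bounds, tw(G) = 3.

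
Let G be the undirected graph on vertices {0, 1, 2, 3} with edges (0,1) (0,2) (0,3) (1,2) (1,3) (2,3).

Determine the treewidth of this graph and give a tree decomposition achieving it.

With just one bag of size 4, the width is 4 − 1 = 3, so tw(G) ≤ 3. Conversely, {0, 1, 2, 3} is a clique of size 4, and the vertices of any clique must share a bag in every tree decomposition; so some bag has ≥ 4 vertices and tw(G) ≥ 3. Therefore the treewidth is 3.

Treewidth 3.
Bags: B1 = {0, 1, 2, 3}
Tree: (single bag)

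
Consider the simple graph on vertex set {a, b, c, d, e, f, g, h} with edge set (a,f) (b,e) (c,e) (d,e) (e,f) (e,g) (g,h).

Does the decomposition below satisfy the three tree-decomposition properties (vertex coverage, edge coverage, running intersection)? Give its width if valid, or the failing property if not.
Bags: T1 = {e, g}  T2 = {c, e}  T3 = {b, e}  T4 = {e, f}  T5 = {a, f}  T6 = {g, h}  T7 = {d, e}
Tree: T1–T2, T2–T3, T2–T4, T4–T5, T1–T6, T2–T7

Yes; width 1.

Every vertex of G appears in some bag (union = {a, b, c, d, e, f, g, h}); every edge is covered by a bag; and for each vertex v the set of bags containing v is connected in the bag tree. The decomposition is therefore valid. The largest bag has 2 vertices, so the width is 1.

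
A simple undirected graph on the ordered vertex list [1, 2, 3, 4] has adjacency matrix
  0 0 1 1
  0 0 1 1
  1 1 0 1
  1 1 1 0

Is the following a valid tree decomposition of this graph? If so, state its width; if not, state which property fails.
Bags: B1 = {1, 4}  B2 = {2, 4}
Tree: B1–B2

A tree decomposition must satisfy three properties: every vertex lies in some bag; for every edge, both endpoints lie together in some bag; and for every vertex, the bags containing it form a connected subtree. Here vertex 3 appears in no bag, so the decomposition is invalid.

No — vertex 3 appears in no bag.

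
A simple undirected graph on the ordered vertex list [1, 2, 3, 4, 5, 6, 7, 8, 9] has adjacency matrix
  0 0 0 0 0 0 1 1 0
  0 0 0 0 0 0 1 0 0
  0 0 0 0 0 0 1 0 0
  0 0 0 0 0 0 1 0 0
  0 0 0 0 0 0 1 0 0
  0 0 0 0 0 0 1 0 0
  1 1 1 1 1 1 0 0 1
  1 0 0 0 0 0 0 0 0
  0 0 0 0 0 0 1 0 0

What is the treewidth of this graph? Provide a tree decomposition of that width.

Every bag has size at most 2, so the width is 2 − 1 = 1 and tw(G) ≤ 1. G has an edge, so its treewidth is at least 1. Combining the bounds, tw(G) = 1.

Treewidth 1.
Bags: B1 = {2, 7}  B2 = {6, 7}  B3 = {1, 7}  B4 = {4, 7}  B5 = {3, 7}  B6 = {5, 7}  B7 = {1, 8}  B8 = {7, 9}
Tree: B1–B2, B2–B3, B3–B4, B2–B5, B3–B6, B3–B7, B6–B8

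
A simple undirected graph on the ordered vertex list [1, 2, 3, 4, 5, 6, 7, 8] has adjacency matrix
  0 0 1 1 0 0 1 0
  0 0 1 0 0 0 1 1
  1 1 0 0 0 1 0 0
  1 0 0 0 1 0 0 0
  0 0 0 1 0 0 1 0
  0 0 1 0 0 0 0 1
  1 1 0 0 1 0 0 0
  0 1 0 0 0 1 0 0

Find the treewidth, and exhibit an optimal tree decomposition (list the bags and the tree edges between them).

The largest bag has 3 vertices, giving width 2; this decomposition certifies tw(G) ≤ 2. The edges 6–8–2–3–6 form a cycle, so G is not a tree and its treewidth is at least 2. The upper and lower bounds meet at 2, so that is the treewidth.

Treewidth 2.
One such decomposition:
Bags: B1 = {3, 6, 8}  B2 = {2, 3, 8}  B3 = {1, 2, 3}  B4 = {1, 2, 7}  B5 = {1, 4, 7}  B6 = {4, 5, 7}
Tree: B1–B2, B2–B3, B3–B4, B4–B5, B5–B6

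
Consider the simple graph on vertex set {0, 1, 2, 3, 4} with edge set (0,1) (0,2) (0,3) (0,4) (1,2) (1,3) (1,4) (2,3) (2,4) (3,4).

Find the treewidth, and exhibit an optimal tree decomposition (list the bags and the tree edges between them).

With just one bag of size 5, the width is 5 − 1 = 4, so tw(G) ≤ 4. For the lower bound, the 5 vertices {0, 1, 2, 3, 4} are pairwise adjacent, and any tree decomposition puts a clique entirely inside one bag — forcing width ≥ 4. Combining the bounds, tw(G) = 4.

Treewidth 4.
Bags: B1 = {0, 1, 2, 3, 4}
Tree: (single bag)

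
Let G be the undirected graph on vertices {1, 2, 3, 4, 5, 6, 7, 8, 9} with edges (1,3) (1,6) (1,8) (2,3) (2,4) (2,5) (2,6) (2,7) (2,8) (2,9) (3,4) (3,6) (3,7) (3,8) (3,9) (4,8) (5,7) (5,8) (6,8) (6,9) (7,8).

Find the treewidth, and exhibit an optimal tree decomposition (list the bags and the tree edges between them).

Treewidth 3.
One optimal decomposition is:
Bags: B1 = {2, 3, 6, 8}  B2 = {2, 3, 6, 9}  B3 = {1, 3, 6, 8}  B4 = {2, 3, 7, 8}  B5 = {2, 3, 4, 8}  B6 = {2, 5, 7, 8}
Tree: B1–B2, B1–B3, B1–B4, B4–B5, B4–B6

Every bag has size at most 4, so the width is 4 − 1 = 3 and tw(G) ≤ 3. Conversely, {1, 3, 6, 8} is a clique of size 4, and the vertices of any clique must share a bag in every tree decomposition; so some bag has ≥ 4 vertices and tw(G) ≥ 3. Therefore the treewidth is 3.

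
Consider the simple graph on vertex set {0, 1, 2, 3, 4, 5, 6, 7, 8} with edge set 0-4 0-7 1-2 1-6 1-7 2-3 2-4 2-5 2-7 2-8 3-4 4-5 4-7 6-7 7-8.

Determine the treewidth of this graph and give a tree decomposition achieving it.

The largest bag has 3 vertices, giving width 2; this decomposition certifies tw(G) ≤ 2. Conversely, {0, 4, 7} is a clique of size 3, and the vertices of any clique must share a bag in every tree decomposition; so some bag has ≥ 3 vertices and tw(G) ≥ 2. Therefore the treewidth is 2.

Treewidth 2.
Bags: B1 = {1, 2, 7}  B2 = {2, 4, 7}  B3 = {2, 7, 8}  B4 = {2, 4, 5}  B5 = {2, 3, 4}  B6 = {0, 4, 7}  B7 = {1, 6, 7}
Tree: B1–B2, B2–B3, B2–B4, B4–B5, B2–B6, B1–B7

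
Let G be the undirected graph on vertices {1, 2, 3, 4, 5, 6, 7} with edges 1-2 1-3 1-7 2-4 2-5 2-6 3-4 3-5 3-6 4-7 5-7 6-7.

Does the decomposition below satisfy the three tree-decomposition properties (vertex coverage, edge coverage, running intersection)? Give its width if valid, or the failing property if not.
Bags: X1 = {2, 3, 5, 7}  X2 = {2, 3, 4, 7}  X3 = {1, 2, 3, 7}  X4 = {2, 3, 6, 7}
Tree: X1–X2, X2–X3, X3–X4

Vertex coverage: the bags together contain {1, 2, 3, 4, 5, 6, 7}, the full vertex set. Edge coverage: each edge of G has both endpoints in at least one bag. Running intersection: for every vertex, the bags containing it form a connected subtree. All three properties hold, so this is a valid tree decomposition of width max|bag| − 1 = 3, and hence tw(G) ≤ 3.

Yes; width 3.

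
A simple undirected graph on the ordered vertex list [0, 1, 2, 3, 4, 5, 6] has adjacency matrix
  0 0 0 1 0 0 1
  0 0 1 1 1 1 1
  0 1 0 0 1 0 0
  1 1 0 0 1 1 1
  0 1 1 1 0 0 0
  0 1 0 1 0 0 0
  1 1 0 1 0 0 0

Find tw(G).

2

A width-2 tree decomposition is:
Bags: B1 = {1, 3, 4}  B2 = {1, 2, 4}  B3 = {1, 3, 6}  B4 = {1, 3, 5}  B5 = {0, 3, 6}
Tree: B1–B2, B1–B3, B3–B4, B3–B5
Every bag has size at most 3, so the width is 3 − 1 = 2 and tw(G) ≤ 2. For the lower bound, the 3 vertices {0, 3, 6} are pairwise adjacent, and any tree decomposition puts a clique entirely inside one bag — forcing width ≥ 2. The upper and lower bounds meet at 2, so that is the treewidth.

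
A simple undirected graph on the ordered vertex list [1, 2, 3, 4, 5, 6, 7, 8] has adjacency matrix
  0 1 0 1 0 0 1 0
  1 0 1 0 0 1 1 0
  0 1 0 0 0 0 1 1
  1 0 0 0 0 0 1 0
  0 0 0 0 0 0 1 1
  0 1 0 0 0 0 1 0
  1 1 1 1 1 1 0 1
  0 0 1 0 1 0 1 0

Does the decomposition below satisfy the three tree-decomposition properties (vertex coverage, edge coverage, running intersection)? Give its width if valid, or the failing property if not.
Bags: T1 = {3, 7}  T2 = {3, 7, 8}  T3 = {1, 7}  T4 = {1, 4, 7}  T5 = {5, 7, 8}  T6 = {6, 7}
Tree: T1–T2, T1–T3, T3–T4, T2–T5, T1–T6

No — vertex 2 appears in no bag.

A tree decomposition must satisfy three properties: every vertex lies in some bag; for every edge, both endpoints lie together in some bag; and for every vertex, the bags containing it form a connected subtree. Here vertex 2 appears in no bag, so the decomposition is invalid.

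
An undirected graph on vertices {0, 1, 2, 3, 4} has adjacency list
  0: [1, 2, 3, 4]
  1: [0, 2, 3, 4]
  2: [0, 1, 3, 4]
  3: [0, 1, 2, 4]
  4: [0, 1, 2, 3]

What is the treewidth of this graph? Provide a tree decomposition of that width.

Treewidth 4.
One optimal decomposition is:
Bags: B1 = {0, 1, 2, 3, 4}
Tree: (single bag)

A single bag containing all 5 vertices is trivially a valid decomposition of width 4. For the lower bound, the 5 vertices {0, 1, 2, 3, 4} are pairwise adjacent, and any tree decomposition puts a clique entirely inside one bag — forcing width ≥ 4. The upper and lower bounds meet at 4, so that is the treewidth.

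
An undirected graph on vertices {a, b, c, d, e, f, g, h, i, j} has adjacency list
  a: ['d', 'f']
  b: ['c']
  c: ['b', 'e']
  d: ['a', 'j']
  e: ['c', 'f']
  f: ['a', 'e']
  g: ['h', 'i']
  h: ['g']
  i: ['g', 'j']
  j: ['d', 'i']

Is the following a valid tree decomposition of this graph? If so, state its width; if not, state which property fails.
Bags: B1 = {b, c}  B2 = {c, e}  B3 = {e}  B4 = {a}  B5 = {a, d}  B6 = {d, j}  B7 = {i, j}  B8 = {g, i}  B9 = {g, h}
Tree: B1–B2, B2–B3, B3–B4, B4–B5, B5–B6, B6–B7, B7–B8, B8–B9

A tree decomposition must satisfy three properties: every vertex lies in some bag; for every edge, both endpoints lie together in some bag; and for every vertex, the bags containing it form a connected subtree. Here vertex f appears in no bag, so the decomposition is invalid.

No — vertex f appears in no bag.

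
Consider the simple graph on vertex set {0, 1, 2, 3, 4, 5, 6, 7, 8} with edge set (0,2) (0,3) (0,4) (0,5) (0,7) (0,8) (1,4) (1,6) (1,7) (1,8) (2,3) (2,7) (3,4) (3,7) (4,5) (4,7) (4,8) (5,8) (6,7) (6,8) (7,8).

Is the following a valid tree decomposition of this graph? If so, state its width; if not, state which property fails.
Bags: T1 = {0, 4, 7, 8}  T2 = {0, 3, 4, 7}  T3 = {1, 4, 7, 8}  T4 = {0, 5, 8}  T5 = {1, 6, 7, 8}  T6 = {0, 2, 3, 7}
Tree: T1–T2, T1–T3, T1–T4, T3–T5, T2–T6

No — edge (4,5) lies in no bag.

A tree decomposition must satisfy three properties: every vertex lies in some bag; for every edge, both endpoints lie together in some bag; and for every vertex, the bags containing it form a connected subtree. Here edge (4,5) lies in no bag, so the decomposition is invalid.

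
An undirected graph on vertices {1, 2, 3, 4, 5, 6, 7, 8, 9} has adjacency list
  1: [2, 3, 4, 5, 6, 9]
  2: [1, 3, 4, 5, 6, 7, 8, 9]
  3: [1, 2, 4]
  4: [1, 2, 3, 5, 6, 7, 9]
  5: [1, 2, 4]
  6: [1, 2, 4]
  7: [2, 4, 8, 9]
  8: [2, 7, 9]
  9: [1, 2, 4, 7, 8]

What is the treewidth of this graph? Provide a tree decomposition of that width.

Treewidth 3.
Bags: B1 = {2, 4, 7, 9}  B2 = {1, 2, 4, 9}  B3 = {1, 2, 4, 6}  B4 = {2, 7, 8, 9}  B5 = {1, 2, 3, 4}  B6 = {1, 2, 4, 5}
Tree: B1–B2, B2–B3, B1–B4, B3–B5, B5–B6

Every bag has size at most 4, so the width is 4 − 1 = 3 and tw(G) ≤ 3. For the lower bound, the 4 vertices {2, 7, 8, 9} are pairwise adjacent, and any tree decomposition puts a clique entirely inside one bag — forcing width ≥ 3. Hence tw(G) = 3 exactly.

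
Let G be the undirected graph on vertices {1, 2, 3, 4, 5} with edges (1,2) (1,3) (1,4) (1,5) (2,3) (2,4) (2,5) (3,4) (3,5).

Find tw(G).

A width-3 tree decomposition is:
Bags: B1 = {1, 2, 3, 5}  B2 = {1, 2, 3, 4}
Tree: B1–B2
Every bag has size at most 4, so the width is 4 − 1 = 3 and tw(G) ≤ 3. For the lower bound, the 4 vertices {1, 2, 3, 4} are pairwise adjacent, and any tree decomposition puts a clique entirely inside one bag — forcing width ≥ 3. Hence tw(G) = 3 exactly.

3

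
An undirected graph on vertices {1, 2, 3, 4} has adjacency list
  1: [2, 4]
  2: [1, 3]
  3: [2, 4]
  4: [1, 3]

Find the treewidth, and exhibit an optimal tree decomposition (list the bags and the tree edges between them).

Treewidth 2.
One such decomposition:
Bags: B1 = {1, 2, 4}  B2 = {2, 3, 4}
Tree: B1–B2

Each bag holds 3 vertices, so the decomposition has width 2, which upper-bounds the treewidth. The edges 2–1–4–3–2 form a cycle, so G is not a tree and its treewidth is at least 2. The upper and lower bounds meet at 2, so that is the treewidth.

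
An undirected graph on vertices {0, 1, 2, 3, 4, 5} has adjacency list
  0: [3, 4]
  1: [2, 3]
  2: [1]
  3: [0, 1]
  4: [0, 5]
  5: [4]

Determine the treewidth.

A width-1 tree decomposition is:
Bags: B1 = {4, 5}  B2 = {0, 4}  B3 = {0, 3}  B4 = {1, 3}  B5 = {1, 2}
Tree: B1–B2, B2–B3, B3–B4, B4–B5
The largest bag has 2 vertices, giving width 1; this decomposition certifies tw(G) ≤ 1. Any graph with an edge has treewidth ≥ 1, and G has the edge 5–4. Therefore the treewidth is 1.

1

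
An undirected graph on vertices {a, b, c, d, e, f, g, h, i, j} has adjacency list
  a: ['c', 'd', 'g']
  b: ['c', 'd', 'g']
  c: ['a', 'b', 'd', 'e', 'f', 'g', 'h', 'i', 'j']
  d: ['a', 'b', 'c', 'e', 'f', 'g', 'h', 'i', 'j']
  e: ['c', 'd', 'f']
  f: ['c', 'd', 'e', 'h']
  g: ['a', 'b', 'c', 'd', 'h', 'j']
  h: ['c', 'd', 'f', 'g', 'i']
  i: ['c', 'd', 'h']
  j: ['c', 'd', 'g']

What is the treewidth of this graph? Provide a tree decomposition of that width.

The largest bag has 4 vertices, giving width 3; this decomposition certifies tw(G) ≤ 3. Conversely, {c, d, g, j} is a clique of size 4, and the vertices of any clique must share a bag in every tree decomposition; so some bag has ≥ 4 vertices and tw(G) ≥ 3. Therefore the treewidth is 3.

Treewidth 3.
Bags: B1 = {c, d, f, h}  B2 = {c, d, g, h}  B3 = {c, d, h, i}  B4 = {c, d, g, j}  B5 = {c, d, e, f}  B6 = {b, c, d, g}  B7 = {a, c, d, g}
Tree: B1–B2, B1–B3, B2–B4, B1–B5, B4–B6, B4–B7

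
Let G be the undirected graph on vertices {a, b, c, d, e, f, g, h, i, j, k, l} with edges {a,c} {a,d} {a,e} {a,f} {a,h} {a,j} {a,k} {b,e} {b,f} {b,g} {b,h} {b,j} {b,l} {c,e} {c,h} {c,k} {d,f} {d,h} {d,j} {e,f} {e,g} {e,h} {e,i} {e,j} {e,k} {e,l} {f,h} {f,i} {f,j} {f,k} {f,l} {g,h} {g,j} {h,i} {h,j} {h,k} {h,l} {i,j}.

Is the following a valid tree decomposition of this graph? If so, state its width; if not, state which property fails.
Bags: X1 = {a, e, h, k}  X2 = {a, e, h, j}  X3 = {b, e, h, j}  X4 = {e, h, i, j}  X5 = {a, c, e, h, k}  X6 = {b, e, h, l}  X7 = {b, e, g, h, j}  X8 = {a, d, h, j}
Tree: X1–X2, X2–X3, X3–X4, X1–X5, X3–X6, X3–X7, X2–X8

A tree decomposition must satisfy three properties: every vertex lies in some bag; for every edge, both endpoints lie together in some bag; and for every vertex, the bags containing it form a connected subtree. Here vertex f appears in no bag, so the decomposition is invalid.

No — vertex f appears in no bag.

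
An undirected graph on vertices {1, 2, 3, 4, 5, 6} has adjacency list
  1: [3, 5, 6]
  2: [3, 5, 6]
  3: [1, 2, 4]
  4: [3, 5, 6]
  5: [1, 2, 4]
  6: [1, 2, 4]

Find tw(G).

A width-3 tree decomposition is:
Bags: B1 = {3, 4, 5, 6}  B2 = {2, 3, 5, 6}  B3 = {1, 3, 5, 6}
Tree: B1–B2, B2–B3
The largest bag has 4 vertices, giving width 3; this decomposition certifies tw(G) ≤ 3. For the lower bound: the 4 vertex sets {4,5}, {2,3}, {6}, {1} are disjoint, each induces a connected subgraph, and every pair is joined by at least one edge of G. Contracting each set to a single vertex therefore yields K_{4} as a minor, and since treewidth is minor-monotone, tw(G) ≥ tw(K_{4}) = 3. Combining the bounds, tw(G) = 3.

3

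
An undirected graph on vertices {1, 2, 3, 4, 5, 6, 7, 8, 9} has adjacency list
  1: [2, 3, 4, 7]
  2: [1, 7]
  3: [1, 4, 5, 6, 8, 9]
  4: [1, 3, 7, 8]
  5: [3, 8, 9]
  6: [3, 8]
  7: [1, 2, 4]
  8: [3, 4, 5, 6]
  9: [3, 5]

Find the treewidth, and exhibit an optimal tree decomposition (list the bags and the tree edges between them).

Every bag has size at most 3, so the width is 3 − 1 = 2 and tw(G) ≤ 2. Conversely, {1, 2, 7} is a clique of size 3, and the vertices of any clique must share a bag in every tree decomposition; so some bag has ≥ 3 vertices and tw(G) ≥ 2. The upper and lower bounds meet at 2, so that is the treewidth.

Treewidth 2.
One such decomposition:
Bags: B1 = {1, 3, 4}  B2 = {3, 4, 8}  B3 = {3, 5, 8}  B4 = {3, 6, 8}  B5 = {3, 5, 9}  B6 = {1, 4, 7}  B7 = {1, 2, 7}
Tree: B1–B2, B2–B3, B2–B4, B3–B5, B1–B6, B6–B7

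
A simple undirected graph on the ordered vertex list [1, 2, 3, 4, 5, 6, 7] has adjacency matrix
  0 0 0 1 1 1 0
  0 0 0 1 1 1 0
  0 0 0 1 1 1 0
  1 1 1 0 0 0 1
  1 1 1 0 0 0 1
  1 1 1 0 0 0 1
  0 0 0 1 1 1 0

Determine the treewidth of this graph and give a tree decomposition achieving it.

Every bag has size at most 4, so the width is 4 − 1 = 3 and tw(G) ≤ 3. For the lower bound: the 4 vertex sets {5,7}, {2,4}, {6}, {1} are disjoint, each induces a connected subgraph, and every pair is joined by at least one edge of G. Contracting each set to a single vertex therefore yields K_{4} as a minor, and since treewidth is minor-monotone, tw(G) ≥ tw(K_{4}) = 3. Hence tw(G) = 3 exactly.

Treewidth 3.
One such decomposition:
Bags: B1 = {4, 5, 6, 7}  B2 = {2, 4, 5, 6}  B3 = {1, 4, 5, 6}  B4 = {3, 4, 5, 6}
Tree: B1–B2, B2–B3, B3–B4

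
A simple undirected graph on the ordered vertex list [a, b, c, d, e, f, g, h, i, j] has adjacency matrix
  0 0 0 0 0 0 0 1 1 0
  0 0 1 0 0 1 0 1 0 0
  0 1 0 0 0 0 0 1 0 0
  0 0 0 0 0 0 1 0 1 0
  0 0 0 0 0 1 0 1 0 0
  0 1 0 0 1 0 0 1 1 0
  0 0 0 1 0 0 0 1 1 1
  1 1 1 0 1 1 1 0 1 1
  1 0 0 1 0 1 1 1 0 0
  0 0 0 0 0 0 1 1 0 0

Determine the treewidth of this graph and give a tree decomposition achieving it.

Treewidth 2.
One such decomposition:
Bags: B1 = {g, h, i}  B2 = {f, h, i}  B3 = {b, f, h}  B4 = {a, h, i}  B5 = {e, f, h}  B6 = {b, c, h}  B7 = {d, g, i}  B8 = {g, h, j}
Tree: B1–B2, B2–B3, B1–B4, B2–B5, B3–B6, B1–B7, B1–B8

Every bag has size at most 3, so the width is 3 − 1 = 2 and tw(G) ≤ 2. Conversely, {d, g, i} is a clique of size 3, and the vertices of any clique must share a bag in every tree decomposition; so some bag has ≥ 3 vertices and tw(G) ≥ 2. Therefore the treewidth is 2.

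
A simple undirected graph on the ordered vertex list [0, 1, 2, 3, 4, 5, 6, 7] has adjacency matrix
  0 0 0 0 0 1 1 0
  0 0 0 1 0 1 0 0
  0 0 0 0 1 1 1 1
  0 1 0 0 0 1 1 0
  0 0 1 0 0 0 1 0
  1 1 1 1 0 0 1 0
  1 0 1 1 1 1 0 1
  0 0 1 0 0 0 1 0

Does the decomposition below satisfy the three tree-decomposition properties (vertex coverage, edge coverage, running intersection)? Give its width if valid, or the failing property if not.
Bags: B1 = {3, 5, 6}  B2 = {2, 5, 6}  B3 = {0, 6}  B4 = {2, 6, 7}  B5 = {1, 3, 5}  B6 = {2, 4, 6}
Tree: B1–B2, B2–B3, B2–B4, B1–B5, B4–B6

A tree decomposition must satisfy three properties: every vertex lies in some bag; for every edge, both endpoints lie together in some bag; and for every vertex, the bags containing it form a connected subtree. Here edge (5,0) lies in no bag, so the decomposition is invalid.

No — edge (5,0) lies in no bag.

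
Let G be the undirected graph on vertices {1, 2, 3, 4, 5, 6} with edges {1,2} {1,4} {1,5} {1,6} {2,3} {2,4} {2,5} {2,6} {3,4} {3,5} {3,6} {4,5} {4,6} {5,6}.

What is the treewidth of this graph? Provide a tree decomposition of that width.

Each bag holds 5 vertices, so the decomposition has width 4, which upper-bounds the treewidth. Conversely, {1, 2, 4, 5, 6} is a clique of size 5, and the vertices of any clique must share a bag in every tree decomposition; so some bag has ≥ 5 vertices and tw(G) ≥ 4. The upper and lower bounds meet at 4, so that is the treewidth.

Treewidth 4.
Bags: B1 = {1, 2, 4, 5, 6}  B2 = {2, 3, 4, 5, 6}
Tree: B1–B2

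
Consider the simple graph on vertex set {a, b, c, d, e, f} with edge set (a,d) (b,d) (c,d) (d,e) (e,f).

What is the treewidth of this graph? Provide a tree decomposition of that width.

The largest bag has 2 vertices, giving width 1; this decomposition certifies tw(G) ≤ 1. Since G has at least one edge (e.g. d–b), it is not an edgeless graph, so tw(G) ≥ 1. Hence tw(G) = 1 exactly.

Treewidth 1.
Bags: B1 = {b, d}  B2 = {c, d}  B3 = {d, e}  B4 = {e, f}  B5 = {a, d}
Tree: B1–B2, B1–B3, B3–B4, B2–B5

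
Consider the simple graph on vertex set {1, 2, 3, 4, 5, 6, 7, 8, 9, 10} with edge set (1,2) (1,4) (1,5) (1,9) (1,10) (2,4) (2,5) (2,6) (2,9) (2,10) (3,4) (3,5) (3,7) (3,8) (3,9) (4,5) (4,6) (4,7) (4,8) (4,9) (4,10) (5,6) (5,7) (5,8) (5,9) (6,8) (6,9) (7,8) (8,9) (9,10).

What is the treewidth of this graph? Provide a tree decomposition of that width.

Every bag has size at most 5, so the width is 5 − 1 = 4 and tw(G) ≤ 4. Conversely, {1, 2, 4, 9, 10} is a clique of size 5, and the vertices of any clique must share a bag in every tree decomposition; so some bag has ≥ 5 vertices and tw(G) ≥ 4. Hence tw(G) = 4 exactly.

Treewidth 4.
One optimal decomposition is:
Bags: B1 = {3, 4, 5, 8, 9}  B2 = {3, 4, 5, 7, 8}  B3 = {4, 5, 6, 8, 9}  B4 = {2, 4, 5, 6, 9}  B5 = {1, 2, 4, 5, 9}  B6 = {1, 2, 4, 9, 10}
Tree: B1–B2, B1–B3, B3–B4, B4–B5, B5–B6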